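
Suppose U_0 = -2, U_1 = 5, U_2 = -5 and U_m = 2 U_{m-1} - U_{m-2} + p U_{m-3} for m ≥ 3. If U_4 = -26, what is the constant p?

U_3 = -15 - 2p
U_4 = -25 + p
So -25 + p = -26, giving p = -1.

-1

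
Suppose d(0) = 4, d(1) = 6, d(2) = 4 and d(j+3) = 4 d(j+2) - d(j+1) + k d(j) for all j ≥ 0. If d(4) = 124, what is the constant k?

4

d(3) = 10 + 4k
d(4) = 36 + 22k
So 36 + 22k = 124, giving k = 4.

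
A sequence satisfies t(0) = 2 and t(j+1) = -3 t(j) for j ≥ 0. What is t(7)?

t(1) = -3(2) = -6
t(2) = -3(-6) = 18
t(3) = -3(18) = -54
t(4) = -3(-54) = 162
t(5) = -3(162) = -486
t(6) = -3(-486) = 1458
t(7) = -3(1458) = -4374

-4374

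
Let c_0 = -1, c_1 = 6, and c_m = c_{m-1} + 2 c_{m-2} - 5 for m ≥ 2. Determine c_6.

-1

c_2 = 6 + 2*(-1) - 5 = -1
c_3 = (-1) + 2*6 - 5 = 6
c_4 = 6 + 2*(-1) - 5 = -1
c_5 = (-1) + 2*6 - 5 = 6
c_6 = 6 + 2*(-1) - 5 = -1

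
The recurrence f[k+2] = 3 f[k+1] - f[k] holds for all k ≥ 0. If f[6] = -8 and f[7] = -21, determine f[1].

Rearranging, f[k-2] = -(f[k] - 3 f[k-1]).
f[5] = -(-21 - 3·(-8)) = -3
f[4] = -(-8 - 3·(-3)) = -1
f[3] = -(-3 - 3·(-1)) = 0
f[2] = -(-1 - 3·0) = 1
f[1] = -(0 - 3·1) = 3

3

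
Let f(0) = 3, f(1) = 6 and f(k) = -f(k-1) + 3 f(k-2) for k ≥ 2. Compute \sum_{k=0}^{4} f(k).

f(2) = -6 + 3*3 = 3
f(3) = -3 + 3*6 = 15
f(4) = -15 + 3*3 = -6
Sum = 3 + 6 + 3 + 15 + (-6) = 21

21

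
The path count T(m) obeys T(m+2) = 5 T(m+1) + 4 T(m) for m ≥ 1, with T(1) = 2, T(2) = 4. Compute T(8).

T(3) = 5*4 + 4*2 = 28
T(4) = 5*28 + 4*4 = 156
T(5) = 5*156 + 4*28 = 892
T(6) = 5*892 + 4*156 = 5084
T(7) = 5*5084 + 4*892 = 28988
T(8) = 5*28988 + 4*5084 = 165276

165276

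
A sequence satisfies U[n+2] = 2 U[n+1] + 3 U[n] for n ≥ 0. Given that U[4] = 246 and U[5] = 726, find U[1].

Rearranging, U[n-2] = (U[n] - 2 U[n-1]) / 3.
U[3] = (726 - 2(246)) / 3 = 234/3 = 78
U[2] = (246 - 2(78)) / 3 = 90/3 = 30
U[1] = (78 - 2(30)) / 3 = 18/3 = 6

6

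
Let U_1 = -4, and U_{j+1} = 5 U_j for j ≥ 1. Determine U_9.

-1562500

U_2 = 5*(-4) = -20
U_3 = 5*(-20) = -100
U_4 = 5*(-100) = -500
U_5 = 5*(-500) = -2500
U_6 = 5*(-2500) = -12500
U_7 = 5*(-12500) = -62500
U_8 = 5*(-62500) = -312500
U_9 = 5*(-312500) = -1562500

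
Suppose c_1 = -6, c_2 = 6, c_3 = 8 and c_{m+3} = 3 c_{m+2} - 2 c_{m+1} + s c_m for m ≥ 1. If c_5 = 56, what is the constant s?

c_4 = 12 - 6s
c_5 = 20 - 12s
So 20 - 12s = 56, giving s = -3.

-3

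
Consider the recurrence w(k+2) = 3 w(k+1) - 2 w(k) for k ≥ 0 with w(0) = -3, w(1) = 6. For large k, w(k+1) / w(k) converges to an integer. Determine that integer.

The characteristic equation is r^2 - 3r + 2 = 0, which factors as (r - 2)(r - 1) = 0.
So the roots are 2 and 1. Since |2| > |1| and the coefficient of 2^k is non-zero, the ratio tends to 2.

2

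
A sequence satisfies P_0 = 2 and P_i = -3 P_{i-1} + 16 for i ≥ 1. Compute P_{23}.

The fixed point is 16/(1 + 3) = 4, so P_i - 4 = -3(P_{i-1} - 4).
Hence P_i = -2·(-3)^i + 4.
P_{23} = -2·(-3)^{23} + 4 = -2·-94143178827 + 4 = 188286357658.

188286357658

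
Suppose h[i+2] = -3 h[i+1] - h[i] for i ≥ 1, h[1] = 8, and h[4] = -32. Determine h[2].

-7

Let h[2] = x.
h[3] = -8 - 3x
h[4] = 24 + 8x
So 24 + 8x = -32, giving x = -7.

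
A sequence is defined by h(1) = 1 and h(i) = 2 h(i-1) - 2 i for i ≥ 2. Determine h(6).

-144

h(2) = 2(1) - 4 = -2
h(3) = 2(-2) - 6 = -10
h(4) = 2(-10) - 8 = -28
h(5) = 2(-28) - 10 = -66
h(6) = 2(-66) - 12 = -144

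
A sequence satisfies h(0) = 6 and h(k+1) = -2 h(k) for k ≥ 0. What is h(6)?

384

h(1) = -2·6 = -12
h(2) = -2·(-12) = 24
h(3) = -2·24 = -48
h(4) = -2·(-48) = 96
h(5) = -2·96 = -192
h(6) = -2·(-192) = 384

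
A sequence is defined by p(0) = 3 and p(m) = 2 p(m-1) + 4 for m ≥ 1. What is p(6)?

p(1) = 2*3 + 4 = 10
p(2) = 2*10 + 4 = 24
p(3) = 2*24 + 4 = 52
p(4) = 2*52 + 4 = 108
p(5) = 2*108 + 4 = 220
p(6) = 2*220 + 4 = 444

444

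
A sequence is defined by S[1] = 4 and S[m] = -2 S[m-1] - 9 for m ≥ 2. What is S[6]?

S[2] = -2·4 - 9 = -17
S[3] = -2·(-17) - 9 = 25
S[4] = -2·25 - 9 = -59
S[5] = -2·(-59) - 9 = 109
S[6] = -2·109 - 9 = -227

-227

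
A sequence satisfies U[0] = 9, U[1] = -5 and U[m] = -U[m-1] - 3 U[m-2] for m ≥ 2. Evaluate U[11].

-428

U[2] = -(-5) - 3(9) = -22
U[3] = -(-22) - 3(-5) = 37
U[4] = -37 - 3(-22) = 29
U[5] = -29 - 3(37) = -140
U[6] = -(-140) - 3(29) = 53
U[7] = -53 - 3(-140) = 367
U[8] = -367 - 3(53) = -526
U[9] = -(-526) - 3(367) = -575
U[10] = -(-575) - 3(-526) = 2153
U[11] = -2153 - 3(-575) = -428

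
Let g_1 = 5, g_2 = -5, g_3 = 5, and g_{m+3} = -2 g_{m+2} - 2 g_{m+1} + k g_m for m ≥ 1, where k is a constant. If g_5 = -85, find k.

5

g_4 = 5k
g_5 = -10 - 15k
So -10 - 15k = -85, giving k = 5.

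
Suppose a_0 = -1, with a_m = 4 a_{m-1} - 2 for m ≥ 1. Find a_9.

a_1 = 4*(-1) - 2 = -6
a_2 = 4*(-6) - 2 = -26
a_3 = 4*(-26) - 2 = -106
a_4 = 4*(-106) - 2 = -426
a_5 = 4*(-426) - 2 = -1706
a_6 = 4*(-1706) - 2 = -6826
a_7 = 4*(-6826) - 2 = -27306
a_8 = 4*(-27306) - 2 = -109226
a_9 = 4*(-109226) - 2 = -436906

-436906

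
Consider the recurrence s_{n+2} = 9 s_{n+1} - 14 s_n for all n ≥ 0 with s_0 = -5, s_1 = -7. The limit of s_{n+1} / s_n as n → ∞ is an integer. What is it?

7

The characteristic equation is r^2 - 9r + 14 = 0, which factors as (r - 7)(r - 2) = 0.
So the roots are 7 and 2. Since |7| > |2| and the coefficient of 7^n is non-zero, the ratio tends to 7.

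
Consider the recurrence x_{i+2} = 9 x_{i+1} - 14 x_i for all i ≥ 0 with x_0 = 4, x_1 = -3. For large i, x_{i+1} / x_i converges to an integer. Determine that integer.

7

The characteristic equation is r^2 - 9r + 14 = 0, which factors as (r - 7)(r - 2) = 0.
So the roots are 7 and 2. Since |7| > |2| and the coefficient of 7^i is non-zero, the ratio tends to 7.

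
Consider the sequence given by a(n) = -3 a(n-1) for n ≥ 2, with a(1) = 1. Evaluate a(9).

a(2) = -3*1 = -3
a(3) = -3*(-3) = 9
a(4) = -3*9 = -27
a(5) = -3*(-27) = 81
a(6) = -3*81 = -243
a(7) = -3*(-243) = 729
a(8) = -3*729 = -2187
a(9) = -3*(-2187) = 6561

6561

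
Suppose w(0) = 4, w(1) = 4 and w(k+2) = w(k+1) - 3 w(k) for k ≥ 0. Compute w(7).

-140

w(2) = 4 - 3(4) = -8
w(3) = (-8) - 3(4) = -20
w(4) = (-20) - 3(-8) = 4
w(5) = 4 - 3(-20) = 64
w(6) = 64 - 3(4) = 52
w(7) = 52 - 3(64) = -140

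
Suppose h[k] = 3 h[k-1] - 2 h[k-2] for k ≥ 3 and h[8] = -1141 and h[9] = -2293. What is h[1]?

2

Rearranging, h[k-2] = (h[k] - 3 h[k-1]) / -2.
h[7] = (-2293 - 3·(-1141)) / -2 = 1130/-2 = -565
h[6] = (-1141 - 3·(-565)) / -2 = 554/-2 = -277
h[5] = (-565 - 3·(-277)) / -2 = 266/-2 = -133
h[4] = (-277 - 3·(-133)) / -2 = 122/-2 = -61
h[3] = (-133 - 3·(-61)) / -2 = 50/-2 = -25
h[2] = (-61 - 3·(-25)) / -2 = 14/-2 = -7
h[1] = (-25 - 3·(-7)) / -2 = -4/-2 = 2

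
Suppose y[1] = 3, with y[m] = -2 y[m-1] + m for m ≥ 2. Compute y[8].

-310

y[2] = -2·3 + 2 = -4
y[3] = -2·(-4) + 3 = 11
y[4] = -2·11 + 4 = -18
y[5] = -2·(-18) + 5 = 41
y[6] = -2·41 + 6 = -76
y[7] = -2·(-76) + 7 = 159
y[8] = -2·159 + 8 = -310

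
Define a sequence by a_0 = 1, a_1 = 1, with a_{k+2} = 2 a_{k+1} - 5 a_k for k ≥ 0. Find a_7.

a_2 = 2*1 - 5*1 = -3
a_3 = 2*(-3) - 5*1 = -11
a_4 = 2*(-11) - 5*(-3) = -7
a_5 = 2*(-7) - 5*(-11) = 41
a_6 = 2*41 - 5*(-7) = 117
a_7 = 2*117 - 5*41 = 29

29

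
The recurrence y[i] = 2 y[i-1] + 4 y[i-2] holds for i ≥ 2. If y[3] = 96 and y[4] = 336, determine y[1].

Rearranging, y[i-2] = (y[i] - 2 y[i-1]) / 4.
y[2] = (336 - 2(96)) / 4 = 144/4 = 36
y[1] = (96 - 2(36)) / 4 = 24/4 = 6

6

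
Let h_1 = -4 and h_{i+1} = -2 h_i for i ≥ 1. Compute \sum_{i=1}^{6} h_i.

84

h_2 = -2(-4) = 8
h_3 = -2(8) = -16
h_4 = -2(-16) = 32
h_5 = -2(32) = -64
h_6 = -2(-64) = 128
Sum = (-4) + 8 + (-16) + 32 + (-64) + 128 = 84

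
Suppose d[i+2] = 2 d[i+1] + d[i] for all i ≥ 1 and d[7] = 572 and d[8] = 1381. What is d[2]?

Rearranging, d[i-2] = d[i] - 2 d[i-1].
d[6] = 1381 - 2·572 = 237
d[5] = 572 - 2·237 = 98
d[4] = 237 - 2·98 = 41
d[3] = 98 - 2·41 = 16
d[2] = 41 - 2·16 = 9

9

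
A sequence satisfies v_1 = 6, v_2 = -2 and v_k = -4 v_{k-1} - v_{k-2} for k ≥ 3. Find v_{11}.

v_3 = -4·(-2) - 6 = 2
v_4 = -4·2 - (-2) = -6
v_5 = -4·(-6) - 2 = 22
v_6 = -4·22 - (-6) = -82
v_7 = -4·(-82) - 22 = 306
v_8 = -4·306 - (-82) = -1142
v_9 = -4·(-1142) - 306 = 4262
v_{10} = -4·4262 - (-1142) = -15906
v_{11} = -4·(-15906) - 4262 = 59362

59362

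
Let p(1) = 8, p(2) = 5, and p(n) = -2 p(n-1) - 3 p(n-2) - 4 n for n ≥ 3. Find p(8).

-199

p(3) = -2*5 - 3*8 - 12 = -46
p(4) = -2*(-46) - 3*5 - 16 = 61
p(5) = -2*61 - 3*(-46) - 20 = -4
p(6) = -2*(-4) - 3*61 - 24 = -199
p(7) = -2*(-199) - 3*(-4) - 28 = 382
p(8) = -2*382 - 3*(-199) - 32 = -199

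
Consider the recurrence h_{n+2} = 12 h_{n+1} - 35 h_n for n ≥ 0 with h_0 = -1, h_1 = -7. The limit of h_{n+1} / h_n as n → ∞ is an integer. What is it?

The characteristic equation is r^2 - 12r + 35 = 0, which factors as (r - 7)(r - 5) = 0.
So the roots are 7 and 5. Since |7| > |5| and the coefficient of 7^n is non-zero, the ratio tends to 7.

7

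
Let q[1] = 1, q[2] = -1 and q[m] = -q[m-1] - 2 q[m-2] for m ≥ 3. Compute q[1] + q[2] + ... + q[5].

q[3] = -(-1) - 2*1 = -1
q[4] = -(-1) - 2*(-1) = 3
q[5] = -3 - 2*(-1) = -1
Sum = 1 + (-1) + (-1) + 3 + (-1) = 1

1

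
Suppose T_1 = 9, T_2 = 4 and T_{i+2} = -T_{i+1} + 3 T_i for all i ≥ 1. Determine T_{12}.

-20561

T_3 = -4 + 3·9 = 23
T_4 = -23 + 3·4 = -11
T_5 = -(-11) + 3·23 = 80
T_6 = -80 + 3·(-11) = -113
T_7 = -(-113) + 3·80 = 353
T_8 = -353 + 3·(-113) = -692
T_9 = -(-692) + 3·353 = 1751
T_{10} = -1751 + 3·(-692) = -3827
T_{11} = -(-3827) + 3·1751 = 9080
T_{12} = -9080 + 3·(-3827) = -20561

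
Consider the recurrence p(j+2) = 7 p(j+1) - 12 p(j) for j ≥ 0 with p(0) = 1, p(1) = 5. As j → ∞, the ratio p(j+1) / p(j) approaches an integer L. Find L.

4

The characteristic equation is r^2 - 7r + 12 = 0, which factors as (r - 4)(r - 3) = 0.
So the roots are 4 and 3. Since |4| > |3| and the coefficient of 4^j is non-zero, the ratio tends to 4.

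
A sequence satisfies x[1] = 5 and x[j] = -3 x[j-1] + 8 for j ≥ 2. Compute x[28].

-22876792454959

The fixed point is 8/(1 + 3) = 2, so x[j] - 2 = -3(x[j-1] - 2).
Hence x[j] = 3·(-3)^{j-1} + 2.
x[28] = 3·(-3)^{27} + 2 = 3·-7625597484987 + 2 = -22876792454959.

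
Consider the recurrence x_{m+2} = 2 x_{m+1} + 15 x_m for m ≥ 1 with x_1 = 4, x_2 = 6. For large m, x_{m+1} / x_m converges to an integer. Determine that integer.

The characteristic equation is r^2 - 2r - 15 = 0, which factors as (r - 5)(r + 3) = 0.
So the roots are 5 and -3. Since |5| > |-3| and the coefficient of 5^m is non-zero, the ratio tends to 5.

5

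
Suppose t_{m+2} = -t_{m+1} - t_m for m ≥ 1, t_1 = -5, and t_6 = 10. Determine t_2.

Let t_2 = z.
t_3 = 5 - z
t_4 = -5
t_5 = z
t_6 = 5 - z
So 5 - z = 10, giving z = -5.

-5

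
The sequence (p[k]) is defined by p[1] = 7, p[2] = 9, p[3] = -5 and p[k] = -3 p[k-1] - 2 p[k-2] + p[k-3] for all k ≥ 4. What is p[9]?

p[4] = -3*(-5) - 2*9 + 7 = 4
p[5] = -3*4 - 2*(-5) + 9 = 7
p[6] = -3*7 - 2*4 + (-5) = -34
p[7] = -3*(-34) - 2*7 + 4 = 92
p[8] = -3*92 - 2*(-34) + 7 = -201
p[9] = -3*(-201) - 2*92 + (-34) = 385

385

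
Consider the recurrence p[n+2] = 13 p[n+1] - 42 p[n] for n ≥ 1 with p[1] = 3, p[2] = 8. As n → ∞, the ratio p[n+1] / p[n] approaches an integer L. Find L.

The characteristic equation is r^2 - 13r + 42 = 0, which factors as (r - 7)(r - 6) = 0.
So the roots are 7 and 6. Since |7| > |6| and the coefficient of 7^n is non-zero, the ratio tends to 7.

7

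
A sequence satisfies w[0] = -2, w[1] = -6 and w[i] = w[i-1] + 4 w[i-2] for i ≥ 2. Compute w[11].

w[2] = (-6) + 4*(-2) = -14
w[3] = (-14) + 4*(-6) = -38
w[4] = (-38) + 4*(-14) = -94
w[5] = (-94) + 4*(-38) = -246
w[6] = (-246) + 4*(-94) = -622
w[7] = (-622) + 4*(-246) = -1606
w[8] = (-1606) + 4*(-622) = -4094
w[9] = (-4094) + 4*(-1606) = -10518
w[10] = (-10518) + 4*(-4094) = -26894
w[11] = (-26894) + 4*(-10518) = -68966

-68966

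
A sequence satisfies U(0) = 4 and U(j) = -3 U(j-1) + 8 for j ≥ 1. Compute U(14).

9565940

The fixed point is 8/(1 + 3) = 2, so U(j) - 2 = -3(U(j-1) - 2).
Hence U(j) = 2·(-3)^j + 2.
U(14) = 2·(-3)^{14} + 2 = 2·4782969 + 2 = 9565940.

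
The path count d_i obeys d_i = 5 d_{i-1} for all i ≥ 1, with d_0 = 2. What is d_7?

d_1 = 5*2 = 10
d_2 = 5*10 = 50
d_3 = 5*50 = 250
d_4 = 5*250 = 1250
d_5 = 5*1250 = 6250
d_6 = 5*6250 = 31250
d_7 = 5*31250 = 156250

156250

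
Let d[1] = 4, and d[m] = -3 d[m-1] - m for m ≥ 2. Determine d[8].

-9707

d[2] = -3·4 - 2 = -14
d[3] = -3·(-14) - 3 = 39
d[4] = -3·39 - 4 = -121
d[5] = -3·(-121) - 5 = 358
d[6] = -3·358 - 6 = -1080
d[7] = -3·(-1080) - 7 = 3233
d[8] = -3·3233 - 8 = -9707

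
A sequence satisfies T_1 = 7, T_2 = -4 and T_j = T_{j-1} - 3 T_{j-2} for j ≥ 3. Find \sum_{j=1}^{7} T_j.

T_3 = (-4) - 3·7 = -25
T_4 = (-25) - 3·(-4) = -13
T_5 = (-13) - 3·(-25) = 62
T_6 = 62 - 3·(-13) = 101
T_7 = 101 - 3·62 = -85
Sum = 7 + (-4) + (-25) + (-13) + 62 + 101 + (-85) = 43

43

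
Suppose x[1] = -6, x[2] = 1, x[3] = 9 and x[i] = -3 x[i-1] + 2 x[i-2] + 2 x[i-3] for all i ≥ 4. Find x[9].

17895

x[4] = -3·9 + 2·1 + 2·(-6) = -37
x[5] = -3·(-37) + 2·9 + 2·1 = 131
x[6] = -3·131 + 2·(-37) + 2·9 = -449
x[7] = -3·(-449) + 2·131 + 2·(-37) = 1535
x[8] = -3·1535 + 2·(-449) + 2·131 = -5241
x[9] = -3·(-5241) + 2·1535 + 2·(-449) = 17895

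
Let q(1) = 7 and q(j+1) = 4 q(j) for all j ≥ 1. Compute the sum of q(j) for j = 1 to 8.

q(2) = 4(7) = 28
q(3) = 4(28) = 112
q(4) = 4(112) = 448
q(5) = 4(448) = 1792
q(6) = 4(1792) = 7168
q(7) = 4(7168) = 28672
q(8) = 4(28672) = 114688
Sum = 7 + 28 + 112 + 448 + 1792 + 7168 + 28672 + 114688 = 152915

152915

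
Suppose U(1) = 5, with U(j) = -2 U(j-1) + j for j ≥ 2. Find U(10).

-2272

U(2) = -2*5 + 2 = -8
U(3) = -2*(-8) + 3 = 19
U(4) = -2*19 + 4 = -34
U(5) = -2*(-34) + 5 = 73
U(6) = -2*73 + 6 = -140
U(7) = -2*(-140) + 7 = 287
U(8) = -2*287 + 8 = -566
U(9) = -2*(-566) + 9 = 1141
U(10) = -2*1141 + 10 = -2272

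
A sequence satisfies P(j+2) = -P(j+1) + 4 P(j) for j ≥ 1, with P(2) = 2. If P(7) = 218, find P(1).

Let P(1) = x.
P(3) = -2 + 4x
P(4) = 10 - 4x
P(5) = -18 + 20x
P(6) = 58 - 36x
P(7) = -130 + 116x
So -130 + 116x = 218, giving x = 3.

3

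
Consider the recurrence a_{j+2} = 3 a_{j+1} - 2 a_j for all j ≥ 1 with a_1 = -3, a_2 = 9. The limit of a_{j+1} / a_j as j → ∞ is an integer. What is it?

2

The characteristic equation is r^2 - 3r + 2 = 0, which factors as (r - 2)(r - 1) = 0.
So the roots are 2 and 1. Since |2| > |1| and the coefficient of 2^j is non-zero, the ratio tends to 2.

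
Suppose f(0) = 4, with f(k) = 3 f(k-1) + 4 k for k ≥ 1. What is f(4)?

f(1) = 3·4 + 4 = 16
f(2) = 3·16 + 8 = 56
f(3) = 3·56 + 12 = 180
f(4) = 3·180 + 16 = 556

556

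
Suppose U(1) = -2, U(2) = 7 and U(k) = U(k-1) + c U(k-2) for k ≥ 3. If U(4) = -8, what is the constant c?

-3

U(3) = 7 - 2c
U(4) = 7 + 5c
So 7 + 5c = -8, giving c = -3.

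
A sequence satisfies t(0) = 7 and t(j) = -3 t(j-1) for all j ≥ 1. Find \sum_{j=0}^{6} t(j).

3829

t(1) = -3*7 = -21
t(2) = -3*(-21) = 63
t(3) = -3*63 = -189
t(4) = -3*(-189) = 567
t(5) = -3*567 = -1701
t(6) = -3*(-1701) = 5103
Sum = 7 + (-21) + 63 + (-189) + 567 + (-1701) + 5103 = 3829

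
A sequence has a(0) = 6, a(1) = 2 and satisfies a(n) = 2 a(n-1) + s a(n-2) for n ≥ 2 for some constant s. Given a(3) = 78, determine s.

5

a(2) = 4 + 6s
a(3) = 8 + 14s
So 8 + 14s = 78, giving s = 5.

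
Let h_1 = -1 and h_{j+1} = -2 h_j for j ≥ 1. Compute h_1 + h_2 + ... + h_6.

21

h_2 = -2*(-1) = 2
h_3 = -2*2 = -4
h_4 = -2*(-4) = 8
h_5 = -2*8 = -16
h_6 = -2*(-16) = 32
Sum = (-1) + 2 + (-4) + 8 + (-16) + 32 = 21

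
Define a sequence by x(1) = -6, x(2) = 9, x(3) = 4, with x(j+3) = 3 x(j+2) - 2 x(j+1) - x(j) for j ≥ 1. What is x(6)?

-55

x(4) = 3(4) - 2(9) - (-6) = 0
x(5) = 3(0) - 2(4) - 9 = -17
x(6) = 3(-17) - 2(0) - 4 = -55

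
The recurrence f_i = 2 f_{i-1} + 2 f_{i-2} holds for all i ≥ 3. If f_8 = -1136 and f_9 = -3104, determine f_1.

-2

Rearranging, f_{i-2} = (f_i - 2 f_{i-1}) / 2.
f_7 = (-3104 - 2*(-1136)) / 2 = -832/2 = -416
f_6 = (-1136 - 2*(-416)) / 2 = -304/2 = -152
f_5 = (-416 - 2*(-152)) / 2 = -112/2 = -56
f_4 = (-152 - 2*(-56)) / 2 = -40/2 = -20
f_3 = (-56 - 2*(-20)) / 2 = -16/2 = -8
f_2 = (-20 - 2*(-8)) / 2 = -4/2 = -2
f_1 = (-8 - 2*(-2)) / 2 = -4/2 = -2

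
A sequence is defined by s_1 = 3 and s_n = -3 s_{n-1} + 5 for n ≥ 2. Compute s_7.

1277

s_2 = -3*3 + 5 = -4
s_3 = -3*(-4) + 5 = 17
s_4 = -3*17 + 5 = -46
s_5 = -3*(-46) + 5 = 143
s_6 = -3*143 + 5 = -424
s_7 = -3*(-424) + 5 = 1277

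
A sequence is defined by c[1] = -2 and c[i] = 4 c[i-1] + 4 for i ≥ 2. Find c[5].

-172

c[2] = 4*(-2) + 4 = -4
c[3] = 4*(-4) + 4 = -12
c[4] = 4*(-12) + 4 = -44
c[5] = 4*(-44) + 4 = -172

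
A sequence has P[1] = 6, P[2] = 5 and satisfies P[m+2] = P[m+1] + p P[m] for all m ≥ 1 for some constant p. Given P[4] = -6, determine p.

P[3] = 5 + 6p
P[4] = 5 + 11p
So 5 + 11p = -6, giving p = -1.

-1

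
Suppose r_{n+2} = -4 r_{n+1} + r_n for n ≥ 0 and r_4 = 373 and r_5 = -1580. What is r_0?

Rearranging, r_{n-2} = r_n + 4 r_{n-1}.
r_3 = -1580 + 4·373 = -88
r_2 = 373 + 4·(-88) = 21
r_1 = -88 + 4·21 = -4
r_0 = 21 + 4·(-4) = 5

5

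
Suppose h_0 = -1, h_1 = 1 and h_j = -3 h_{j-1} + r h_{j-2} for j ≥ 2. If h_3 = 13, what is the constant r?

h_2 = -3 - r
h_3 = 9 + 4r
So 9 + 4r = 13, giving r = 1.

1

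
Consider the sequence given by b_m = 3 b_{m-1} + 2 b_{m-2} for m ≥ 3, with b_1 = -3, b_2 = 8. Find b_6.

878

b_3 = 3·8 + 2·(-3) = 18
b_4 = 3·18 + 2·8 = 70
b_5 = 3·70 + 2·18 = 246
b_6 = 3·246 + 2·70 = 878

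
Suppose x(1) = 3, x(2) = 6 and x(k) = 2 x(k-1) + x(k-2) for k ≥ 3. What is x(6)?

210

x(3) = 2*6 + 3 = 15
x(4) = 2*15 + 6 = 36
x(5) = 2*36 + 15 = 87
x(6) = 2*87 + 36 = 210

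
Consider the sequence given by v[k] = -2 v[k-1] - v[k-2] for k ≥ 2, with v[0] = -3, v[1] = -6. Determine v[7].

v[2] = -2·(-6) - (-3) = 15
v[3] = -2·15 - (-6) = -24
v[4] = -2·(-24) - 15 = 33
v[5] = -2·33 - (-24) = -42
v[6] = -2·(-42) - 33 = 51
v[7] = -2·51 - (-42) = -60

-60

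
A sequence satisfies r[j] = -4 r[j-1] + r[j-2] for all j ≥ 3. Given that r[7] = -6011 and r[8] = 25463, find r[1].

-7

Rearranging, r[j-2] = r[j] + 4 r[j-1].
r[6] = 25463 + 4(-6011) = 1419
r[5] = -6011 + 4(1419) = -335
r[4] = 1419 + 4(-335) = 79
r[3] = -335 + 4(79) = -19
r[2] = 79 + 4(-19) = 3
r[1] = -19 + 4(3) = -7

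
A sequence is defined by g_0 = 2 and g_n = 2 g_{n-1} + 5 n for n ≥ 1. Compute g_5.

349

g_1 = 2*2 + 5 = 9
g_2 = 2*9 + 10 = 28
g_3 = 2*28 + 15 = 71
g_4 = 2*71 + 20 = 162
g_5 = 2*162 + 25 = 349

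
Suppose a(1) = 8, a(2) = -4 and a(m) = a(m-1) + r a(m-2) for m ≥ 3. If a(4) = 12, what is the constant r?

a(3) = -4 + 8r
a(4) = -4 + 4r
So -4 + 4r = 12, giving r = 4.

4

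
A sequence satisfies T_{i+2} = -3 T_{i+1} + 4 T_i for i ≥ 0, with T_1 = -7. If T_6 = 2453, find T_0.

Let T_0 = w.
T_2 = 21 + 4w
T_3 = -91 - 12w
T_4 = 357 + 52w
T_5 = -1435 - 204w
T_6 = 5733 + 820w
So 5733 + 820w = 2453, giving w = -4.

-4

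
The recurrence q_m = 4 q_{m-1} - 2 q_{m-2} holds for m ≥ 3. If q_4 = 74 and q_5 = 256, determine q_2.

Rearranging, q_{m-2} = (q_m - 4 q_{m-1}) / -2.
q_3 = (256 - 4·74) / -2 = -40/-2 = 20
q_2 = (74 - 4·20) / -2 = -6/-2 = 3

3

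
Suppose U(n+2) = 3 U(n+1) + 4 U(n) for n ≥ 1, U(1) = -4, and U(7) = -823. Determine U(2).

3

Let U(2) = w.
U(3) = -16 + 3w
U(4) = -48 + 13w
U(5) = -208 + 51w
U(6) = -816 + 205w
U(7) = -3280 + 819w
So -3280 + 819w = -823, giving w = 3.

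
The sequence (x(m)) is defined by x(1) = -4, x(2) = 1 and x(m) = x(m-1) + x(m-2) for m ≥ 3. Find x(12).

x(3) = 1 + (-4) = -3
x(4) = (-3) + 1 = -2
x(5) = (-2) + (-3) = -5
x(6) = (-5) + (-2) = -7
x(7) = (-7) + (-5) = -12
x(8) = (-12) + (-7) = -19
x(9) = (-19) + (-12) = -31
x(10) = (-31) + (-19) = -50
x(11) = (-50) + (-31) = -81
x(12) = (-81) + (-50) = -131

-131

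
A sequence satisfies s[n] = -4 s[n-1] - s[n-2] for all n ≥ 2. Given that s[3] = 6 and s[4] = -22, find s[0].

Rearranging, s[n-2] = -(s[n] + 4 s[n-1]).
s[2] = -(-22 + 4·6) = -2
s[1] = -(6 + 4·(-2)) = 2
s[0] = -(-2 + 4·2) = -6

-6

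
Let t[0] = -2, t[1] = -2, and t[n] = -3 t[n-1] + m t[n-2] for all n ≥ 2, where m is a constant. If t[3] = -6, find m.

t[2] = 6 - 2m
t[3] = -18 + 4m
So -18 + 4m = -6, giving m = 3.

3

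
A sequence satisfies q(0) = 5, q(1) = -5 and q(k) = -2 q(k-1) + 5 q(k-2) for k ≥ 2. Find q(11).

q(2) = -2·(-5) + 5·5 = 35
q(3) = -2·35 + 5·(-5) = -95
q(4) = -2·(-95) + 5·35 = 365
q(5) = -2·365 + 5·(-95) = -1205
q(6) = -2·(-1205) + 5·365 = 4235
q(7) = -2·4235 + 5·(-1205) = -14495
q(8) = -2·(-14495) + 5·4235 = 50165
q(9) = -2·50165 + 5·(-14495) = -172805
q(10) = -2·(-172805) + 5·50165 = 596435
q(11) = -2·596435 + 5·(-172805) = -2056895

-2056895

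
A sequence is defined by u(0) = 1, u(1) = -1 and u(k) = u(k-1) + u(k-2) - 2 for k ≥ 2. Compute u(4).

u(2) = (-1) + 1 - 2 = -2
u(3) = (-2) + (-1) - 2 = -5
u(4) = (-5) + (-2) - 2 = -9

-9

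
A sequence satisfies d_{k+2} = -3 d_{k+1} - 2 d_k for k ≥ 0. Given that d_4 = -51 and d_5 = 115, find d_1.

Rearranging, d_{k-2} = (d_k + 3 d_{k-1}) / -2.
d_3 = (115 + 3·(-51)) / -2 = -38/-2 = 19
d_2 = (-51 + 3·19) / -2 = 6/-2 = -3
d_1 = (19 + 3·(-3)) / -2 = 10/-2 = -5

-5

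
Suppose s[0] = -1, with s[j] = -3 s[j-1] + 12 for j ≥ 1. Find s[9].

s[1] = -3*(-1) + 12 = 15
s[2] = -3*15 + 12 = -33
s[3] = -3*(-33) + 12 = 111
s[4] = -3*111 + 12 = -321
s[5] = -3*(-321) + 12 = 975
s[6] = -3*975 + 12 = -2913
s[7] = -3*(-2913) + 12 = 8751
s[8] = -3*8751 + 12 = -26241
s[9] = -3*(-26241) + 12 = 78735

78735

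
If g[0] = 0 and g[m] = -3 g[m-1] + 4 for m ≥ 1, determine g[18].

-387420488

The fixed point is 4/(1 + 3) = 1, so g[m] - 1 = -3(g[m-1] - 1).
Hence g[m] = -1·(-3)^m + 1.
g[18] = -1·(-3)^{18} + 1 = -1·387420489 + 1 = -387420488.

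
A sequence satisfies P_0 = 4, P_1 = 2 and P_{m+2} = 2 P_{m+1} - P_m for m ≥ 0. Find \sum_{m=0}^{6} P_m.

-14

P_2 = 2(2) - 4 = 0
P_3 = 2(0) - 2 = -2
P_4 = 2(-2) - 0 = -4
P_5 = 2(-4) - (-2) = -6
P_6 = 2(-6) - (-4) = -8
Sum = 4 + 2 + 0 + (-2) + (-4) + (-6) + (-8) = -14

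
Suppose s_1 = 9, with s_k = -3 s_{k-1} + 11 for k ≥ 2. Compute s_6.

s_2 = -3(9) + 11 = -16
s_3 = -3(-16) + 11 = 59
s_4 = -3(59) + 11 = -166
s_5 = -3(-166) + 11 = 509
s_6 = -3(509) + 11 = -1516

-1516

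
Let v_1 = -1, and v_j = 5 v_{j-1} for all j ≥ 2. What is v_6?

-3125

v_2 = 5·(-1) = -5
v_3 = 5·(-5) = -25
v_4 = 5·(-25) = -125
v_5 = 5·(-125) = -625
v_6 = 5·(-625) = -3125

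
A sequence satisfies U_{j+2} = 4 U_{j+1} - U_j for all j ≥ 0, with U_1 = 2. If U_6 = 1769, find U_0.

-1

Let U_0 = x.
U_2 = 8 - x
U_3 = 30 - 4x
U_4 = 112 - 15x
U_5 = 418 - 56x
U_6 = 1560 - 209x
So 1560 - 209x = 1769, giving x = -1.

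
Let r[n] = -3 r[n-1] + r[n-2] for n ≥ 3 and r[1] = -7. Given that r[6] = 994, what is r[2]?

Let r[2] = w.
r[3] = -7 - 3w
r[4] = 21 + 10w
r[5] = -70 - 33w
r[6] = 231 + 109w
So 231 + 109w = 994, giving w = 7.

7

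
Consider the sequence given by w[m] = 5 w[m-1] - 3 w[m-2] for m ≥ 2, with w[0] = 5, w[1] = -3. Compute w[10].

-3912915

w[2] = 5*(-3) - 3*5 = -30
w[3] = 5*(-30) - 3*(-3) = -141
w[4] = 5*(-141) - 3*(-30) = -615
w[5] = 5*(-615) - 3*(-141) = -2652
w[6] = 5*(-2652) - 3*(-615) = -11415
w[7] = 5*(-11415) - 3*(-2652) = -49119
w[8] = 5*(-49119) - 3*(-11415) = -211350
w[9] = 5*(-211350) - 3*(-49119) = -909393
w[10] = 5*(-909393) - 3*(-211350) = -3912915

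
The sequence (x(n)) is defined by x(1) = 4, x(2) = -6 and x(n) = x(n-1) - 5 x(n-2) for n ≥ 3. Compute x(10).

x(3) = (-6) - 5*4 = -26
x(4) = (-26) - 5*(-6) = 4
x(5) = 4 - 5*(-26) = 134
x(6) = 134 - 5*4 = 114
x(7) = 114 - 5*134 = -556
x(8) = (-556) - 5*114 = -1126
x(9) = (-1126) - 5*(-556) = 1654
x(10) = 1654 - 5*(-1126) = 7284

7284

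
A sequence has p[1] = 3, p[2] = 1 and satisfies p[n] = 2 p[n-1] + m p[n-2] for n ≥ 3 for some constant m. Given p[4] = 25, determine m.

p[3] = 2 + 3m
p[4] = 4 + 7m
So 4 + 7m = 25, giving m = 3.

3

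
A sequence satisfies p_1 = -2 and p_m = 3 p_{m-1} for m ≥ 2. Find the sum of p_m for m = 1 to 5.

p_2 = 3·(-2) = -6
p_3 = 3·(-6) = -18
p_4 = 3·(-18) = -54
p_5 = 3·(-54) = -162
Sum = (-2) + (-6) + (-18) + (-54) + (-162) = -242

-242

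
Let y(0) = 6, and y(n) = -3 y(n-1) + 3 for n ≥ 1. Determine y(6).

3828

y(1) = -3*6 + 3 = -15
y(2) = -3*(-15) + 3 = 48
y(3) = -3*48 + 3 = -141
y(4) = -3*(-141) + 3 = 426
y(5) = -3*426 + 3 = -1275
y(6) = -3*(-1275) + 3 = 3828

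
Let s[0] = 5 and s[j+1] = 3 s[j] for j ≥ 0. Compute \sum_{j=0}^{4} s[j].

s[1] = 3·5 = 15
s[2] = 3·15 = 45
s[3] = 3·45 = 135
s[4] = 3·135 = 405
Sum = 5 + 15 + 45 + 135 + 405 = 605

605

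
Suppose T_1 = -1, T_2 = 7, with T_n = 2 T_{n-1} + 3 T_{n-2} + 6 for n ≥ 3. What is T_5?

T_3 = 2(7) + 3(-1) + 6 = 17
T_4 = 2(17) + 3(7) + 6 = 61
T_5 = 2(61) + 3(17) + 6 = 179

179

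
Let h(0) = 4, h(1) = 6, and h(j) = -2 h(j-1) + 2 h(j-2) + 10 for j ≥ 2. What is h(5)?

26

h(2) = -2·6 + 2·4 + 10 = 6
h(3) = -2·6 + 2·6 + 10 = 10
h(4) = -2·10 + 2·6 + 10 = 2
h(5) = -2·2 + 2·10 + 10 = 26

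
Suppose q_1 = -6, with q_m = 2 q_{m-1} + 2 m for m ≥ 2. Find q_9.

q_2 = 2*(-6) + 4 = -8
q_3 = 2*(-8) + 6 = -10
q_4 = 2*(-10) + 8 = -12
q_5 = 2*(-12) + 10 = -14
q_6 = 2*(-14) + 12 = -16
q_7 = 2*(-16) + 14 = -18
q_8 = 2*(-18) + 16 = -20
q_9 = 2*(-20) + 18 = -22

-22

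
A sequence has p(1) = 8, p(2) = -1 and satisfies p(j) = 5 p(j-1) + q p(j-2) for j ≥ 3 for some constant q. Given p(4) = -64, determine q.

p(3) = -5 + 8q
p(4) = -25 + 39q
So -25 + 39q = -64, giving q = -1.

-1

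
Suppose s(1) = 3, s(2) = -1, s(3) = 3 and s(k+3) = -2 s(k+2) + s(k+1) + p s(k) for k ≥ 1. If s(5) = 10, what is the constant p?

s(4) = -7 + 3p
s(5) = 17 - 7p
So 17 - 7p = 10, giving p = 1.

1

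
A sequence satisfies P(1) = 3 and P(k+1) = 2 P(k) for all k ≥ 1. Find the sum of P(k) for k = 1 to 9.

1533

P(2) = 2(3) = 6
P(3) = 2(6) = 12
P(4) = 2(12) = 24
P(5) = 2(24) = 48
P(6) = 2(48) = 96
P(7) = 2(96) = 192
P(8) = 2(192) = 384
P(9) = 2(384) = 768
Sum = 3 + 6 + 12 + 24 + 48 + 96 + 192 + 384 + 768 = 1533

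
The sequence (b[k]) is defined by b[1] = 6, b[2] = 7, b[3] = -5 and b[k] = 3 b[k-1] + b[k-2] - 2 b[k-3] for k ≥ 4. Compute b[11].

-73479

b[4] = 3*(-5) + 7 - 2*6 = -20
b[5] = 3*(-20) + (-5) - 2*7 = -79
b[6] = 3*(-79) + (-20) - 2*(-5) = -247
b[7] = 3*(-247) + (-79) - 2*(-20) = -780
b[8] = 3*(-780) + (-247) - 2*(-79) = -2429
b[9] = 3*(-2429) + (-780) - 2*(-247) = -7573
b[10] = 3*(-7573) + (-2429) - 2*(-780) = -23588
b[11] = 3*(-23588) + (-7573) - 2*(-2429) = -73479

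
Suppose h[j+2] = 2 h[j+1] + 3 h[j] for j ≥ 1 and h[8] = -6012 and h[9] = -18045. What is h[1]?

Rearranging, h[j-2] = (h[j] - 2 h[j-1]) / 3.
h[7] = (-18045 - 2(-6012)) / 3 = -6021/3 = -2007
h[6] = (-6012 - 2(-2007)) / 3 = -1998/3 = -666
h[5] = (-2007 - 2(-666)) / 3 = -675/3 = -225
h[4] = (-666 - 2(-225)) / 3 = -216/3 = -72
h[3] = (-225 - 2(-72)) / 3 = -81/3 = -27
h[2] = (-72 - 2(-27)) / 3 = -18/3 = -6
h[1] = (-27 - 2(-6)) / 3 = -15/3 = -5

-5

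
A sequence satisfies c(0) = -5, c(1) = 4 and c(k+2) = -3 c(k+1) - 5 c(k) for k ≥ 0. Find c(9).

-491

c(2) = -3(4) - 5(-5) = 13
c(3) = -3(13) - 5(4) = -59
c(4) = -3(-59) - 5(13) = 112
c(5) = -3(112) - 5(-59) = -41
c(6) = -3(-41) - 5(112) = -437
c(7) = -3(-437) - 5(-41) = 1516
c(8) = -3(1516) - 5(-437) = -2363
c(9) = -3(-2363) - 5(1516) = -491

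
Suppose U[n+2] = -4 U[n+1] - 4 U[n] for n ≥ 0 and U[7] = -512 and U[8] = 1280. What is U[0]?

Rearranging, U[n-2] = (U[n] + 4 U[n-1]) / -4.
U[6] = (1280 + 4·(-512)) / -4 = -768/-4 = 192
U[5] = (-512 + 4·192) / -4 = 256/-4 = -64
U[4] = (192 + 4·(-64)) / -4 = -64/-4 = 16
U[3] = (-64 + 4·16) / -4 = 0/-4 = 0
U[2] = (16 + 4·0) / -4 = 16/-4 = -4
U[1] = (0 + 4·(-4)) / -4 = -16/-4 = 4
U[0] = (-4 + 4·4) / -4 = 12/-4 = -3

-3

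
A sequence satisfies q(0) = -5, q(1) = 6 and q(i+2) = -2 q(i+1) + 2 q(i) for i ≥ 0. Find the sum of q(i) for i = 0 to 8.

q(2) = -2*6 + 2*(-5) = -22
q(3) = -2*(-22) + 2*6 = 56
q(4) = -2*56 + 2*(-22) = -156
q(5) = -2*(-156) + 2*56 = 424
q(6) = -2*424 + 2*(-156) = -1160
q(7) = -2*(-1160) + 2*424 = 3168
q(8) = -2*3168 + 2*(-1160) = -8656
Sum = (-5) + 6 + (-22) + 56 + (-156) + 424 + (-1160) + 3168 + (-8656) = -6345

-6345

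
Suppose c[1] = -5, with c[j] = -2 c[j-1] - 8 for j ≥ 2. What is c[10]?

c[2] = -2*(-5) - 8 = 2
c[3] = -2*2 - 8 = -12
c[4] = -2*(-12) - 8 = 16
c[5] = -2*16 - 8 = -40
c[6] = -2*(-40) - 8 = 72
c[7] = -2*72 - 8 = -152
c[8] = -2*(-152) - 8 = 296
c[9] = -2*296 - 8 = -600
c[10] = -2*(-600) - 8 = 1192

1192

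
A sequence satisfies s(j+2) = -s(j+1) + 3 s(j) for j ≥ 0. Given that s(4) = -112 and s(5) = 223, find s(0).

Rearranging, s(j-2) = (s(j) + s(j-1)) / 3.
s(3) = (223 + (-112)) / 3 = 111/3 = 37
s(2) = (-112 + 37) / 3 = -75/3 = -25
s(1) = (37 + (-25)) / 3 = 12/3 = 4
s(0) = (-25 + 4) / 3 = -21/3 = -7

-7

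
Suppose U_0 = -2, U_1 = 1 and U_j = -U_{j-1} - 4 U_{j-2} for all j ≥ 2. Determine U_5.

U_2 = -1 - 4*(-2) = 7
U_3 = -7 - 4*1 = -11
U_4 = -(-11) - 4*7 = -17
U_5 = -(-17) - 4*(-11) = 61

61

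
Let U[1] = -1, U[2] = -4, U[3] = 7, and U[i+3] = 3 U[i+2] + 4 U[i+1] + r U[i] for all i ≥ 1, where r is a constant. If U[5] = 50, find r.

U[4] = 5 - r
U[5] = 43 - 7r
So 43 - 7r = 50, giving r = -1.

-1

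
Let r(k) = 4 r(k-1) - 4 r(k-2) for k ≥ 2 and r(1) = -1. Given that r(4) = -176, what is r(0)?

3

Let r(0) = y.
r(2) = -4 - 4y
r(3) = -12 - 16y
r(4) = -32 - 48y
So -32 - 48y = -176, giving y = 3.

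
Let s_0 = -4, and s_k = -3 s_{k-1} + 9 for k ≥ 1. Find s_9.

s_1 = -3·(-4) + 9 = 21
s_2 = -3·21 + 9 = -54
s_3 = -3·(-54) + 9 = 171
s_4 = -3·171 + 9 = -504
s_5 = -3·(-504) + 9 = 1521
s_6 = -3·1521 + 9 = -4554
s_7 = -3·(-4554) + 9 = 13671
s_8 = -3·13671 + 9 = -41004
s_9 = -3·(-41004) + 9 = 123021

123021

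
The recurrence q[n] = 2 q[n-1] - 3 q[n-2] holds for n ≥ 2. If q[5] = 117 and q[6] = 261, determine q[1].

Rearranging, q[n-2] = (q[n] - 2 q[n-1]) / -3.
q[4] = (261 - 2(117)) / -3 = 27/-3 = -9
q[3] = (117 - 2(-9)) / -3 = 135/-3 = -45
q[2] = (-9 - 2(-45)) / -3 = 81/-3 = -27
q[1] = (-45 - 2(-27)) / -3 = 9/-3 = -3

-3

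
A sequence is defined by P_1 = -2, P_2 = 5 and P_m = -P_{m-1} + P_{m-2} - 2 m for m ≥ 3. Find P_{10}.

P_3 = -5 + (-2) - 6 = -13
P_4 = -(-13) + 5 - 8 = 10
P_5 = -10 + (-13) - 10 = -33
P_6 = -(-33) + 10 - 12 = 31
P_7 = -31 + (-33) - 14 = -78
P_8 = -(-78) + 31 - 16 = 93
P_9 = -93 + (-78) - 18 = -189
P_{10} = -(-189) + 93 - 20 = 262

262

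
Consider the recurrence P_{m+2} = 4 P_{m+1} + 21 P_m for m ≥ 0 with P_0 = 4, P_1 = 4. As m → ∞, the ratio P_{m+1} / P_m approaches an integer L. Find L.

7

The characteristic equation is r^2 - 4r - 21 = 0, which factors as (r - 7)(r + 3) = 0.
So the roots are 7 and -3. Since |7| > |-3| and the coefficient of 7^m is non-zero, the ratio tends to 7.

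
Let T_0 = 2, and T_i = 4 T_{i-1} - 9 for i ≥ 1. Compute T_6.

-4093

T_1 = 4(2) - 9 = -1
T_2 = 4(-1) - 9 = -13
T_3 = 4(-13) - 9 = -61
T_4 = 4(-61) - 9 = -253
T_5 = 4(-253) - 9 = -1021
T_6 = 4(-1021) - 9 = -4093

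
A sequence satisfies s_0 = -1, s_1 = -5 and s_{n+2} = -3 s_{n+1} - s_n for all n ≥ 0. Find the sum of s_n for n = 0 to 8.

s_2 = -3·(-5) - (-1) = 16
s_3 = -3·16 - (-5) = -43
s_4 = -3·(-43) - 16 = 113
s_5 = -3·113 - (-43) = -296
s_6 = -3·(-296) - 113 = 775
s_7 = -3·775 - (-296) = -2029
s_8 = -3·(-2029) - 775 = 5312
Sum = (-1) + (-5) + 16 + (-43) + 113 + (-296) + 775 + (-2029) + 5312 = 3842

3842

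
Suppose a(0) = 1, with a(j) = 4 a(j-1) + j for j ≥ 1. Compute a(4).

a(1) = 4(1) + 1 = 5
a(2) = 4(5) + 2 = 22
a(3) = 4(22) + 3 = 91
a(4) = 4(91) + 4 = 368

368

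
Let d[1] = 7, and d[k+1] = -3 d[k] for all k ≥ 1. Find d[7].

5103

d[2] = -3*7 = -21
d[3] = -3*(-21) = 63
d[4] = -3*63 = -189
d[5] = -3*(-189) = 567
d[6] = -3*567 = -1701
d[7] = -3*(-1701) = 5103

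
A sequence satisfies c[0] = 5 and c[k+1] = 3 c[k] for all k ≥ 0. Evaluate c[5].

c[1] = 3*5 = 15
c[2] = 3*15 = 45
c[3] = 3*45 = 135
c[4] = 3*135 = 405
c[5] = 3*405 = 1215

1215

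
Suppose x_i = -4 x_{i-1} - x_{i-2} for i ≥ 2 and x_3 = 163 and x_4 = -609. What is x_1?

9

Rearranging, x_{i-2} = -(x_i + 4 x_{i-1}).
x_2 = -(-609 + 4*163) = -43
x_1 = -(163 + 4*(-43)) = 9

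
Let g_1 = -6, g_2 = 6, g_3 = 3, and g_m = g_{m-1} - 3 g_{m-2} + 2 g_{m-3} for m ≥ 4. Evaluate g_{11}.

864

g_4 = 3 - 3·6 + 2·(-6) = -27
g_5 = (-27) - 3·3 + 2·6 = -24
g_6 = (-24) - 3·(-27) + 2·3 = 63
g_7 = 63 - 3·(-24) + 2·(-27) = 81
g_8 = 81 - 3·63 + 2·(-24) = -156
g_9 = (-156) - 3·81 + 2·63 = -273
g_{10} = (-273) - 3·(-156) + 2·81 = 357
g_{11} = 357 - 3·(-273) + 2·(-156) = 864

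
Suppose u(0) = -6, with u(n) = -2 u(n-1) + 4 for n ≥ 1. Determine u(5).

236

u(1) = -2(-6) + 4 = 16
u(2) = -2(16) + 4 = -28
u(3) = -2(-28) + 4 = 60
u(4) = -2(60) + 4 = -116
u(5) = -2(-116) + 4 = 236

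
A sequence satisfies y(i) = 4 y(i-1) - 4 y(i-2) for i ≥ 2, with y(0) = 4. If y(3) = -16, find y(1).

4

Let y(1) = x.
y(2) = -16 + 4x
y(3) = -64 + 12x
So -64 + 12x = -16, giving x = 4.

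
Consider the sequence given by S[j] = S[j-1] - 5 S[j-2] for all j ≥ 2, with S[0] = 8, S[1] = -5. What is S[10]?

5805

S[2] = (-5) - 5*8 = -45
S[3] = (-45) - 5*(-5) = -20
S[4] = (-20) - 5*(-45) = 205
S[5] = 205 - 5*(-20) = 305
S[6] = 305 - 5*205 = -720
S[7] = (-720) - 5*305 = -2245
S[8] = (-2245) - 5*(-720) = 1355
S[9] = 1355 - 5*(-2245) = 12580
S[10] = 12580 - 5*1355 = 5805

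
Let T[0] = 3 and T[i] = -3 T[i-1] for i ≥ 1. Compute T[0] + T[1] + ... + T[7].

-4920

T[1] = -3(3) = -9
T[2] = -3(-9) = 27
T[3] = -3(27) = -81
T[4] = -3(-81) = 243
T[5] = -3(243) = -729
T[6] = -3(-729) = 2187
T[7] = -3(2187) = -6561
Sum = 3 + (-9) + 27 + (-81) + 243 + (-729) + 2187 + (-6561) = -4920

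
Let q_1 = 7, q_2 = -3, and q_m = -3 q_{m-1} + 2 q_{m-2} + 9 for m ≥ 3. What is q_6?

q_3 = -3(-3) + 2(7) + 9 = 32
q_4 = -3(32) + 2(-3) + 9 = -93
q_5 = -3(-93) + 2(32) + 9 = 352
q_6 = -3(352) + 2(-93) + 9 = -1233

-1233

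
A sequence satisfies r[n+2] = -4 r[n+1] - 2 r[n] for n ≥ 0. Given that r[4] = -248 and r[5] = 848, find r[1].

4

Rearranging, r[n-2] = (r[n] + 4 r[n-1]) / -2.
r[3] = (848 + 4*(-248)) / -2 = -144/-2 = 72
r[2] = (-248 + 4*72) / -2 = 40/-2 = -20
r[1] = (72 + 4*(-20)) / -2 = -8/-2 = 4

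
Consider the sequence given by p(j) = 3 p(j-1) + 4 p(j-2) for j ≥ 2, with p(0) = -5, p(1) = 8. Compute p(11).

p(2) = 3*8 + 4*(-5) = 4
p(3) = 3*4 + 4*8 = 44
p(4) = 3*44 + 4*4 = 148
p(5) = 3*148 + 4*44 = 620
p(6) = 3*620 + 4*148 = 2452
p(7) = 3*2452 + 4*620 = 9836
p(8) = 3*9836 + 4*2452 = 39316
p(9) = 3*39316 + 4*9836 = 157292
p(10) = 3*157292 + 4*39316 = 629140
p(11) = 3*629140 + 4*157292 = 2516588

2516588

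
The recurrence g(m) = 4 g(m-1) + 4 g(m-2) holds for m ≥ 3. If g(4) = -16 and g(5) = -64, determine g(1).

Rearranging, g(m-2) = (g(m) - 4 g(m-1)) / 4.
g(3) = (-64 - 4*(-16)) / 4 = 0/4 = 0
g(2) = (-16 - 4*0) / 4 = -16/4 = -4
g(1) = (0 - 4*(-4)) / 4 = 16/4 = 4

4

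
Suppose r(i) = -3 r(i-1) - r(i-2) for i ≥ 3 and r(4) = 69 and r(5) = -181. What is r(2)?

9

Rearranging, r(i-2) = -(r(i) + 3 r(i-1)).
r(3) = -(-181 + 3*69) = -26
r(2) = -(69 + 3*(-26)) = 9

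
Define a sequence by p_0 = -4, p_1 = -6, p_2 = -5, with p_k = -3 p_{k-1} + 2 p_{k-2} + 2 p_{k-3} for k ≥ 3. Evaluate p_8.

-259

p_3 = -3·(-5) + 2·(-6) + 2·(-4) = -5
p_4 = -3·(-5) + 2·(-5) + 2·(-6) = -7
p_5 = -3·(-7) + 2·(-5) + 2·(-5) = 1
p_6 = -3·1 + 2·(-7) + 2·(-5) = -27
p_7 = -3·(-27) + 2·1 + 2·(-7) = 69
p_8 = -3·69 + 2·(-27) + 2·1 = -259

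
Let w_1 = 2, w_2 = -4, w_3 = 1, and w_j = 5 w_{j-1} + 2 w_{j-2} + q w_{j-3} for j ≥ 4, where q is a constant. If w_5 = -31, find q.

-3

w_4 = -3 + 2q
w_5 = -13 + 6q
So -13 + 6q = -31, giving q = -3.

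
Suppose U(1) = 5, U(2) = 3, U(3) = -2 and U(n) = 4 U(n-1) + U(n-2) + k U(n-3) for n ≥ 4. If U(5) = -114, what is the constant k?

-4

U(4) = -5 + 5k
U(5) = -22 + 23k
So -22 + 23k = -114, giving k = -4.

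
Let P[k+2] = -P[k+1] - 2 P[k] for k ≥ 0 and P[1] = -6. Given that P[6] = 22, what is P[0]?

-4

Let P[0] = w.
P[2] = 6 - 2w
P[3] = 6 + 2w
P[4] = -18 + 2w
P[5] = 6 - 6w
P[6] = 30 + 2w
So 30 + 2w = 22, giving w = -4.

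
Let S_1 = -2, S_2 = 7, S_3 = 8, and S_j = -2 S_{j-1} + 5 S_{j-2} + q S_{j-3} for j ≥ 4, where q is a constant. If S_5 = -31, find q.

-3

S_4 = 19 - 2q
S_5 = 2 + 11q
So 2 + 11q = -31, giving q = -3.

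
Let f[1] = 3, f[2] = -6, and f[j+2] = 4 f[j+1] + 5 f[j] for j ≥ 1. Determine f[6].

f[3] = 4(-6) + 5(3) = -9
f[4] = 4(-9) + 5(-6) = -66
f[5] = 4(-66) + 5(-9) = -309
f[6] = 4(-309) + 5(-66) = -1566

-1566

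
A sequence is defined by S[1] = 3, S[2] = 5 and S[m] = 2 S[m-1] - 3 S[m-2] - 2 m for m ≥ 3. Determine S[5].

-61

S[3] = 2(5) - 3(3) - 6 = -5
S[4] = 2(-5) - 3(5) - 8 = -33
S[5] = 2(-33) - 3(-5) - 10 = -61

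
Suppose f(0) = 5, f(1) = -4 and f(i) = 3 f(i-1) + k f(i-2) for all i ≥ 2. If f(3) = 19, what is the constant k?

5

f(2) = -12 + 5k
f(3) = -36 + 11k
So -36 + 11k = 19, giving k = 5.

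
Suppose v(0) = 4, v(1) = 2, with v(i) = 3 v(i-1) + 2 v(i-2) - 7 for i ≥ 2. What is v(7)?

v(2) = 3(2) + 2(4) - 7 = 7
v(3) = 3(7) + 2(2) - 7 = 18
v(4) = 3(18) + 2(7) - 7 = 61
v(5) = 3(61) + 2(18) - 7 = 212
v(6) = 3(212) + 2(61) - 7 = 751
v(7) = 3(751) + 2(212) - 7 = 2670

2670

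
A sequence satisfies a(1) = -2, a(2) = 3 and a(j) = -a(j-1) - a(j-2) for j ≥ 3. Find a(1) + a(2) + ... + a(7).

-2

a(3) = -3 - (-2) = -1
a(4) = -(-1) - 3 = -2
a(5) = -(-2) - (-1) = 3
a(6) = -3 - (-2) = -1
a(7) = -(-1) - 3 = -2
Sum = (-2) + 3 + (-1) + (-2) + 3 + (-1) + (-2) = -2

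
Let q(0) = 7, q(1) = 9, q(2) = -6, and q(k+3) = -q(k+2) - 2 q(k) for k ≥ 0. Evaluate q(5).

q(3) = -(-6) - 2*7 = -8
q(4) = -(-8) - 2*9 = -10
q(5) = -(-10) - 2*(-6) = 22

22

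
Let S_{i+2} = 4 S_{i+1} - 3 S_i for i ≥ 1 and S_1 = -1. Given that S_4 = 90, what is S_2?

Let S_2 = z.
S_3 = 3 + 4z
S_4 = 12 + 13z
So 12 + 13z = 90, giving z = 6.

6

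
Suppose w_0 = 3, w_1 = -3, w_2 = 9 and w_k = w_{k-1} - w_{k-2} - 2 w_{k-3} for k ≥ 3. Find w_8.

w_3 = 9 - (-3) - 2(3) = 6
w_4 = 6 - 9 - 2(-3) = 3
w_5 = 3 - 6 - 2(9) = -21
w_6 = (-21) - 3 - 2(6) = -36
w_7 = (-36) - (-21) - 2(3) = -21
w_8 = (-21) - (-36) - 2(-21) = 57

57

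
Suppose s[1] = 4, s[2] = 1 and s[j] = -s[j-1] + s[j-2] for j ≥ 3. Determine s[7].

12

s[3] = -1 + 4 = 3
s[4] = -3 + 1 = -2
s[5] = -(-2) + 3 = 5
s[6] = -5 + (-2) = -7
s[7] = -(-7) + 5 = 12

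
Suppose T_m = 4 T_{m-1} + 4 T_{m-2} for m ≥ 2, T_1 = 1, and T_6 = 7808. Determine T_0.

Let T_0 = y.
T_2 = 4 + 4y
T_3 = 20 + 16y
T_4 = 96 + 80y
T_5 = 464 + 384y
T_6 = 2240 + 1856y
So 2240 + 1856y = 7808, giving y = 3.

3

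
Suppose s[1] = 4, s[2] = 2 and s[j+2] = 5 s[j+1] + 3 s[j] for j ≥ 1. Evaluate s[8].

s[3] = 5(2) + 3(4) = 22
s[4] = 5(22) + 3(2) = 116
s[5] = 5(116) + 3(22) = 646
s[6] = 5(646) + 3(116) = 3578
s[7] = 5(3578) + 3(646) = 19828
s[8] = 5(19828) + 3(3578) = 109874

109874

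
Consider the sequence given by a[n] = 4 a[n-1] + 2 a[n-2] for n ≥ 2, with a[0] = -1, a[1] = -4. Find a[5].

-1584

a[2] = 4·(-4) + 2·(-1) = -18
a[3] = 4·(-18) + 2·(-4) = -80
a[4] = 4·(-80) + 2·(-18) = -356
a[5] = 4·(-356) + 2·(-80) = -1584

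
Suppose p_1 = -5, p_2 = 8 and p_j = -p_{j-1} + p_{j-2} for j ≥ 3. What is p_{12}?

987

p_3 = -8 + (-5) = -13
p_4 = -(-13) + 8 = 21
p_5 = -21 + (-13) = -34
p_6 = -(-34) + 21 = 55
p_7 = -55 + (-34) = -89
p_8 = -(-89) + 55 = 144
p_9 = -144 + (-89) = -233
p_{10} = -(-233) + 144 = 377
p_{11} = -377 + (-233) = -610
p_{12} = -(-610) + 377 = 987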